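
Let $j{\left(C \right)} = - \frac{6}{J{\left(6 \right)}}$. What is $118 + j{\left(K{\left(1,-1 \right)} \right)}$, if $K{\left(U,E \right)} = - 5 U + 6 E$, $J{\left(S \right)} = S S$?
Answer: $\frac{707}{6} \approx 117.83$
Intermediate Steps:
$J{\left(S \right)} = S^{2}$
$j{\left(C \right)} = - \frac{1}{6}$ ($j{\left(C \right)} = - \frac{6}{6^{2}} = - \frac{6}{36} = \left(-6\right) \frac{1}{36} = - \frac{1}{6}$)
$118 + j{\left(K{\left(1,-1 \right)} \right)} = 118 - \frac{1}{6} = \frac{707}{6}$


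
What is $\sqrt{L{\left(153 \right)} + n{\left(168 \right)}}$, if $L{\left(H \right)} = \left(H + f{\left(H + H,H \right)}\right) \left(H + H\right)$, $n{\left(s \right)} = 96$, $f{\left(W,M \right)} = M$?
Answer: $2 \sqrt{23433} \approx 306.16$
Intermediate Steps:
$L{\left(H \right)} = 4 H^{2}$ ($L{\left(H \right)} = \left(H + H\right) \left(H + H\right) = 2 H 2 H = 4 H^{2}$)
$\sqrt{L{\left(153 \right)} + n{\left(168 \right)}} = \sqrt{4 \cdot 153^{2} + 96} = \sqrt{4 \cdot 23409 + 96} = \sqrt{93636 + 96} = \sqrt{93732} = 2 \sqrt{23433}$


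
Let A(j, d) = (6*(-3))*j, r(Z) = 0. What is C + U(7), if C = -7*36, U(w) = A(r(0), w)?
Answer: -252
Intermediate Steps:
A(j, d) = -18*j
U(w) = 0 (U(w) = -18*0 = 0)
C = -252
C + U(7) = -252 + 0 = -252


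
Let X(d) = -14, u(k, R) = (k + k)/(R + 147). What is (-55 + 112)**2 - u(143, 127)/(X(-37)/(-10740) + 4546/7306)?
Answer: 5441630538423/1675726597 ≈ 3247.3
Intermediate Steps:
u(k, R) = 2*k/(147 + R) (u(k, R) = (2*k)/(147 + R) = 2*k/(147 + R))
(-55 + 112)**2 - u(143, 127)/(X(-37)/(-10740) + 4546/7306) = (-55 + 112)**2 - 2*143/(147 + 127)/(-14/(-10740) + 4546/7306) = 57**2 - 2*143/274/(-14*(-1/10740) + 4546*(1/7306)) = 3249 - 2*143*(1/274)/(7/5370 + 2273/3653) = 3249 - 143/(137*12231581/19616610) = 3249 - 143*19616610/(137*12231581) = 3249 - 1*2805175230/1675726597 = 3249 - 2805175230/1675726597 = 5441630538423/1675726597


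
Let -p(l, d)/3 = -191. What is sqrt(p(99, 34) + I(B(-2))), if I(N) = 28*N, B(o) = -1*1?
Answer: sqrt(545) ≈ 23.345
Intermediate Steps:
B(o) = -1
p(l, d) = 573 (p(l, d) = -3*(-191) = 573)
sqrt(p(99, 34) + I(B(-2))) = sqrt(573 + 28*(-1)) = sqrt(573 - 28) = sqrt(545)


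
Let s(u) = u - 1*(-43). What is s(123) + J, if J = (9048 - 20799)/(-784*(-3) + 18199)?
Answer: 3399715/20551 ≈ 165.43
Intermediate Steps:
J = -11751/20551 (J = -11751/(2352 + 18199) = -11751/20551 ≈ -0.57180)
s(u) = 43 + u (s(u) = u + 43 = 43 + u)
s(123) + J = (43 + 123) - 11751/20551 = 166 - 11751/20551 = 3399715/20551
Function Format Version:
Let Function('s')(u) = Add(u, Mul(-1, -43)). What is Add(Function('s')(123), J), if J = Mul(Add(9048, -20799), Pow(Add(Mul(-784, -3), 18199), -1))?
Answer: Rational(3399715, 20551) ≈ 165.43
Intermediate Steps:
J = Rational(-11751, 20551) (J = Mul(-11751, Pow(Add(2352, 18199), -1)) = Mul(-11751, Pow(20551, -1)) = Mul(-11751, Rational(1, 20551)) = Rational(-11751, 20551) ≈ -0.57180)
Function('s')(u) = Add(43, u) (Function('s')(u) = Add(u, 43) = Add(43, u))
Add(Function('s')(123), J) = Add(Add(43, 123), Rational(-11751, 20551)) = Add(166, Rational(-11751, 20551)) = Rational(3399715, 20551)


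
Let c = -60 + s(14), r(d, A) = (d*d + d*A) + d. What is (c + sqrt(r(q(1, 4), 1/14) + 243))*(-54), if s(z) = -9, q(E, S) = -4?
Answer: 3726 - 54*sqrt(12481)/7 ≈ 2864.2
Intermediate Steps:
r(d, A) = d + d**2 + A*d (r(d, A) = (d**2 + A*d) + d = d + d**2 + A*d)
c = -69 (c = -60 - 9 = -69)
(c + sqrt(r(q(1, 4), 1/14) + 243))*(-54) = (-69 + sqrt(-4*(1 + 1/14 - 4) + 243))*(-54) = (-69 + sqrt(-4*(-41/14) + 243))*(-54) = (-69 + sqrt(82/7 + 243))*(-54) = (-69 + sqrt(1783/7))*(-54) = (-69 + sqrt(12481)/7)*(-54) = 3726 - 54*sqrt(12481)/7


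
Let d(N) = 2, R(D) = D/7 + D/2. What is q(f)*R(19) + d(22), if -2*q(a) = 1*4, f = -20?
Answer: -157/7 ≈ -22.429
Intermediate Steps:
R(D) = 9*D/14 (R(D) = D*(⅐) + D*(½) = D/7 + D/2 = 9*D/14)
q(a) = -2 (q(a) = -4/2 = -½*4 = -2)
q(f)*R(19) + d(22) = -9*19/7 + 2 = -2*171/14 + 2 = -171/7 + 2 = -157/7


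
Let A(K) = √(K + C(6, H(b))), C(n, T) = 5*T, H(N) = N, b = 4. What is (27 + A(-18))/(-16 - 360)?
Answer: -27/376 - √2/376 ≈ -0.075570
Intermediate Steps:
A(K) = √(20 + K) (A(K) = √(K + 5*4) = √(K + 20) = √(20 + K))
(27 + A(-18))/(-16 - 360) = (27 + √(20 - 18))/(-16 - 360) = (27 + √2)/(-376) = (27 + √2)*(-1/376) = -27/376 - √2/376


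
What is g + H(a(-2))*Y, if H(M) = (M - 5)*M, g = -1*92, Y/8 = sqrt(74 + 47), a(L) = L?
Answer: 1140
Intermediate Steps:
Y = 88 (Y = 8*sqrt(74 + 47) = 8*sqrt(121) = 8*11 = 88)
g = -92
H(M) = M*(-5 + M) (H(M) = (-5 + M)*M = M*(-5 + M))
g + H(a(-2))*Y = -92 - 2*(-5 - 2)*88 = -92 - 2*(-7)*88 = -92 + 14*88 = -92 + 1232 = 1140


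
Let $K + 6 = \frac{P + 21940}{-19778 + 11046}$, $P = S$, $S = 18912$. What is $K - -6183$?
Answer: $\frac{13474178}{2183} \approx 6172.3$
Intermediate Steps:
$P = 18912$
$K = - \frac{23311}{2183}$ ($K = -6 + \frac{18912 + 21940}{-19778 + 11046} = -6 + \frac{40852}{-8732} = -6 + 40852 \left(- \frac{1}{8732}\right) = -6 - \frac{10213}{2183} = - \frac{23311}{2183} \approx -10.678$)
$K - -6183 = - \frac{23311}{2183} - -6183 = - \frac{23311}{2183} + 6183 = \frac{13474178}{2183}$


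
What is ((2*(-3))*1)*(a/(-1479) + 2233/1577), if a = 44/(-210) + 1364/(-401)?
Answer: -278592075938/32734995405 ≈ -8.5105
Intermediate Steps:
a = -152042/42105 (a = 44*(-1/210) + 1364*(-1/401) = -22/105 - 1364/401 = -152042/42105 ≈ -3.6110)
((2*(-3))*1)*(a/(-1479) + 2233/1577) = ((2*(-3))*1)*(-152042/42105/(-1479) + 2233/1577) = (-6*1)*(-152042/42105*(-1/1479) + 2233*(1/1577)) = -6*(152042/62273295 + 2233/1577) = -6*139296037969/98204986215 = -278592075938/32734995405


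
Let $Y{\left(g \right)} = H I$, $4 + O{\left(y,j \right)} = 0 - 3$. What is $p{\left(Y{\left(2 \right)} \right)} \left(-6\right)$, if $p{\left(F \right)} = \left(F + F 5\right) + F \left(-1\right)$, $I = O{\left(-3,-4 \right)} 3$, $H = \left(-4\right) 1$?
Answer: $-2520$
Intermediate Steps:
$O{\left(y,j \right)} = -7$ ($O{\left(y,j \right)} = -4 + \left(0 - 3\right) = -4 - 3 = -7$)
$H = -4$
$I = -21$ ($I = \left(-7\right) 3 = -21$)
$Y{\left(g \right)} = 84$ ($Y{\left(g \right)} = \left(-4\right) \left(-21\right) = 84$)
$p{\left(F \right)} = 5 F$ ($p{\left(F \right)} = \left(F + 5 F\right) - F = 6 F - F = 5 F$)
$p{\left(Y{\left(2 \right)} \right)} \left(-6\right) = 5 \cdot 84 \left(-6\right) = 420 \left(-6\right) = -2520$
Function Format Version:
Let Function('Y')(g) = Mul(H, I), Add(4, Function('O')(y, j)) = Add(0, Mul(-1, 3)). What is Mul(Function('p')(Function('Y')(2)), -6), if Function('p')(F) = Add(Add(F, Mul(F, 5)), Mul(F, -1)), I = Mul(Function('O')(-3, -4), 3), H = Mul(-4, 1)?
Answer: -2520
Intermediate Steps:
Function('O')(y, j) = -7 (Function('O')(y, j) = Add(-4, Add(0, Mul(-1, 3))) = Add(-4, Add(0, -3)) = Add(-4, -3) = -7)
H = -4
I = -21 (I = Mul(-7, 3) = -21)
Function('Y')(g) = 84 (Function('Y')(g) = Mul(-4, -21) = 84)
Function('p')(F) = Mul(5, F) (Function('p')(F) = Add(Add(F, Mul(5, F)), Mul(-1, F)) = Add(Mul(6, F), Mul(-1, F)) = Mul(5, F))
Mul(Function('p')(Function('Y')(2)), -6) = Mul(Mul(5, 84), -6) = Mul(420, -6) = -2520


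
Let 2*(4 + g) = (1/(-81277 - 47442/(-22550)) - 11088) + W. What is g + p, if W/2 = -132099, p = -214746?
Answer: -645847885948119/1832748908 ≈ -3.5239e+5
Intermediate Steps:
W = -264198 (W = 2*(-132099) = -264198)
g = -252272388950751/1832748908 (g = -4 + ((1/(-81277 - 47442/(-22550)) - 11088) - 264198)/2 = -4 + ((1/(-81277 - 47442*(-1/22550)) - 11088) - 264198)/2 = -4 + ((1/(-81277 + 23721/11275) - 11088) - 264198)/2 = -4 + ((1/(-916374454/11275) - 11088) - 264198)/2 = -4 + ((-11275/916374454 - 11088) - 264198)/2 = -4 + (-10160759957227/916374454 - 264198)/2 = -4 + (½)*(-252265057955119/916374454) = -4 - 252265057955119/1832748908 = -252272388950751/1832748908 ≈ -1.3765e+5)
g + p = -252272388950751/1832748908 - 214746 = -645847885948119/1832748908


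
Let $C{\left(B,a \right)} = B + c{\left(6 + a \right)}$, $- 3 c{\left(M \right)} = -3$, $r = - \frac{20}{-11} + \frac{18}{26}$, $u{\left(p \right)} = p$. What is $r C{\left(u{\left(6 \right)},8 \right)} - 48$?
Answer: $- \frac{4351}{143} \approx -30.427$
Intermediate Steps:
$r = \frac{359}{143}$ ($r = \left(-20\right) \left(- \frac{1}{11}\right) + 18 \cdot \frac{1}{26} = \frac{20}{11} + \frac{9}{13} = \frac{359}{143} \approx 2.5105$)
$c{\left(M \right)} = 1$ ($c{\left(M \right)} = \left(- \frac{1}{3}\right) \left(-3\right) = 1$)
$C{\left(B,a \right)} = 1 + B$ ($C{\left(B,a \right)} = B + 1 = 1 + B$)
$r C{\left(u{\left(6 \right)},8 \right)} - 48 = \frac{359 \left(1 + 6\right)}{143} - 48 = \frac{359}{143} \cdot 7 - 48 = \frac{2513}{143} - 48 = - \frac{4351}{143}$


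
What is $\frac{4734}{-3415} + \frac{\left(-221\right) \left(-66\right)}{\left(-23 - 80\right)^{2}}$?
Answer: $- \frac{411816}{36229735} \approx -0.011367$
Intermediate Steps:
$\frac{4734}{-3415} + \frac{\left(-221\right) \left(-66\right)}{\left(-23 - 80\right)^{2}} = 4734 \left(- \frac{1}{3415}\right) + \frac{14586}{\left(-103\right)^{2}} = - \frac{4734}{3415} + \frac{14586}{10609} = - \frac{411816}{36229735}$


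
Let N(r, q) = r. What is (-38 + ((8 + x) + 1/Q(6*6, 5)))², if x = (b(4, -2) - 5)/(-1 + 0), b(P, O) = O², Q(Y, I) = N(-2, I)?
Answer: 3481/4 ≈ 870.25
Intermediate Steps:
Q(Y, I) = -2
x = 1 (x = ((-2)² - 5)/(-1 + 0) = (4 - 5)/(-1) = -1*(-1) = 1)
(-38 + ((8 + x) + 1/Q(6*6, 5)))² = (-38 + ((8 + 1) + 1/(-2)))² = (-38 + (9 + 1*(-½)))² = (-38 + (9 - ½))² = (-38 + 17/2)² = (-59/2)² = 3481/4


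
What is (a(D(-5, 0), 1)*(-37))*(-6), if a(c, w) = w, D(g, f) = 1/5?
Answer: 222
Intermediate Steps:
D(g, f) = 1/5
(a(D(-5, 0), 1)*(-37))*(-6) = (1*(-37))*(-6) = -37*(-6) = 222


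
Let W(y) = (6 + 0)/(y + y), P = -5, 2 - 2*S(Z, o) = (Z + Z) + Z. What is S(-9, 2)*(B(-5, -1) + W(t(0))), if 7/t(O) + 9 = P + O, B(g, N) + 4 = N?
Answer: -319/2 ≈ -159.50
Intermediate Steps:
S(Z, o) = 1 - 3*Z/2 (S(Z, o) = 1 - ((Z + Z) + Z)/2 = 1 - (2*Z + Z)/2 = 1 - 3*Z/2)
B(g, N) = -4 + N
t(O) = 7/(-14 + O) (t(O) = 7/(-9 + (-5 + O)) = 7/(-14 + O))
W(y) = 3/y (W(y) = 6/((2*y)) = 6*(1/(2*y)) = 3/y)
S(-9, 2)*(B(-5, -1) + W(t(0))) = (1 - 3/2*(-9))*((-4 - 1) + 3/((7/(-14 + 0)))) = (1 + 27/2)*(-5 + 3/((7/(-14)))) = 29*(-5 + 3/((7*(-1/14))))/2 = 29*(-5 + 3/(-½))/2 = 29*(-5 + 3*(-2))/2 = 29*(-5 - 6)/2 = (29/2)*(-11) = -319/2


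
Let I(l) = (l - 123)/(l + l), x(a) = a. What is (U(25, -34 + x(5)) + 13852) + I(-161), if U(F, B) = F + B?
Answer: 2229670/161 ≈ 13849.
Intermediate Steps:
U(F, B) = B + F
I(l) = (-123 + l)/(2*l) (I(l) = (-123 + l)/((2*l)) = (-123 + l)*(1/(2*l)) = (-123 + l)/(2*l))
(U(25, -34 + x(5)) + 13852) + I(-161) = (((-34 + 5) + 25) + 13852) + (½)*(-123 - 161)/(-161) = ((-29 + 25) + 13852) + (½)*(-1/161)*(-284) = (-4 + 13852) + 142/161 = 13848 + 142/161 = 2229670/161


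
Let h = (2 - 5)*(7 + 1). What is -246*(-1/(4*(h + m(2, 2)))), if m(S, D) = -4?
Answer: -123/56 ≈ -2.1964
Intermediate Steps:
h = -24 (h = -3*8 = -24)
-246*(-1/(4*(h + m(2, 2)))) = -246*(-1/(4*(-24 - 4))) = -246/((-4*(-28))) = -246/112 = -246*1/112 = -123/56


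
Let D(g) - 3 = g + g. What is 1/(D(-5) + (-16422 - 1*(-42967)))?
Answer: 1/26538 ≈ 3.7682e-5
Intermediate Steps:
D(g) = 3 + 2*g (D(g) = 3 + (g + g) = 3 + 2*g)
1/(D(-5) + (-16422 - 1*(-42967))) = 1/((3 + 2*(-5)) + (-16422 - 1*(-42967))) = 1/((3 - 10) + (-16422 + 42967)) = 1/(-7 + 26545) = 1/26538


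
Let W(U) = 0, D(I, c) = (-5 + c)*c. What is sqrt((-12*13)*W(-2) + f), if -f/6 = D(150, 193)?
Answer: 2*I*sqrt(54426) ≈ 466.59*I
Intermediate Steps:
D(I, c) = c*(-5 + c)
f = -217704 (f = -1158*(-5 + 193) = -1158*188 = -6*36284 = -217704)
sqrt((-12*13)*W(-2) + f) = sqrt(-12*13*0 - 217704) = sqrt(-156*0 - 217704) = sqrt(0 - 217704) = sqrt(-217704) = 2*I*sqrt(54426)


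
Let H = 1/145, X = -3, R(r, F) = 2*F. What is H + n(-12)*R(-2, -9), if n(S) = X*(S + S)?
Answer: -187919/145 ≈ -1296.0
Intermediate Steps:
n(S) = -6*S (n(S) = -3*(S + S) = -6*S)
H = 1/145 ≈ 0.0068966
H + n(-12)*R(-2, -9) = 1/145 + (-6*(-12))*(2*(-9)) = 1/145 + 72*(-18) = 1/145 - 1296 = -187919/145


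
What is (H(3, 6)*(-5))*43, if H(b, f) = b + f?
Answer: -1935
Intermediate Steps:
(H(3, 6)*(-5))*43 = ((3 + 6)*(-5))*43 = (9*(-5))*43 = -45*43 = -1935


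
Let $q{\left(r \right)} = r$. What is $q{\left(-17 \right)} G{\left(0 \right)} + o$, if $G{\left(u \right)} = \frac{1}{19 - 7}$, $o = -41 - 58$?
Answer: $- \frac{1205}{12} \approx -100.42$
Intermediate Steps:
$o = -99$ ($o = -41 - 58 = -99$)
$G{\left(u \right)} = \frac{1}{12}$
$q{\left(-17 \right)} G{\left(0 \right)} + o = \left(-17\right) \frac{1}{12} - 99 = - \frac{17}{12} - 99 = - \frac{1205}{12}$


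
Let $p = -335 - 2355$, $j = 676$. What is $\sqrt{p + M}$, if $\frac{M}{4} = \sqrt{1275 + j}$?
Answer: $\sqrt{-2690 + 4 \sqrt{1951}} \approx 50.133 i$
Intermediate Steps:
$M = 4 \sqrt{1951}$ ($M = 4 \sqrt{1275 + 676} = 4 \sqrt{1951} \approx 176.68$)
$p = -2690$
$\sqrt{p + M} = \sqrt{-2690 + 4 \sqrt{1951}}$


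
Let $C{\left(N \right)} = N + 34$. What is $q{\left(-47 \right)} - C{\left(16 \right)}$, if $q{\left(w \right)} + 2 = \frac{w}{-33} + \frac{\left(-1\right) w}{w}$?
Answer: $- \frac{1702}{33} \approx -51.576$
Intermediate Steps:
$q{\left(w \right)} = -3 - \frac{w}{33}$ ($q{\left(w \right)} = -2 + \left(\frac{w}{-33} + \frac{\left(-1\right) w}{w}\right) = -2 + \left(w \left(- \frac{1}{33}\right) - 1\right) = -2 - \left(1 + \frac{w}{33}\right) = -3 - \frac{w}{33}$)
$C{\left(N \right)} = 34 + N$
$q{\left(-47 \right)} - C{\left(16 \right)} = \left(-3 - - \frac{47}{33}\right) - \left(34 + 16\right) = \left(-3 + \frac{47}{33}\right) - 50 = - \frac{52}{33} - 50 = - \frac{1702}{33}$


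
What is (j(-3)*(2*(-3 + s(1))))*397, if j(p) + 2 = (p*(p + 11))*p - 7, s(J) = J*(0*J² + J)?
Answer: -100044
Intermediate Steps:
s(J) = J² (s(J) = J*(0 + J) = J*J = J²)
j(p) = -9 + p²*(11 + p) (j(p) = -2 + ((p*(p + 11))*p - 7) = -2 + ((p*(11 + p))*p - 7) = -2 + (p²*(11 + p) - 7) = -2 + (-7 + p²*(11 + p)) = -9 + p²*(11 + p))
(j(-3)*(2*(-3 + s(1))))*397 = ((-9 + (-3)³ + 11*(-3)²)*(2*(-3 + 1²)))*397 = ((-9 - 27 + 11*9)*(2*(-3 + 1)))*397 = ((-9 - 27 + 99)*(2*(-2)))*397 = (63*(-4))*397 = -252*397 = -100044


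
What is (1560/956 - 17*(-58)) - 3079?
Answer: -499837/239 ≈ -2091.4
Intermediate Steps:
(1560/956 - 17*(-58)) - 3079 = (1560*(1/956) + 986) - 3079 = (390/239 + 986) - 3079 = 236044/239 - 3079 = -499837/239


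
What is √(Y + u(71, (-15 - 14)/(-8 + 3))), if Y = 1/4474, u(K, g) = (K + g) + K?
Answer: √73961729670/22370 ≈ 12.157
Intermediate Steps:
u(K, g) = g + 2*K
Y = 1/4474 ≈ 0.00022351
√(Y + u(71, (-15 - 14)/(-8 + 3))) = √(1/4474 + ((-15 - 14)/(-8 + 3) + 2*71)) = √(1/4474 + (-29/(-5) + 142)) = √(1/4474 + (-29*(-⅕) + 142)) = √(1/4474 + (29/5 + 142)) = √(1/4474 + 739/5) = √(3306291/22370) = √73961729670/22370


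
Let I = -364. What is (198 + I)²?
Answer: 27556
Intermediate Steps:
(198 + I)² = (198 - 364)² = (-166)² = 27556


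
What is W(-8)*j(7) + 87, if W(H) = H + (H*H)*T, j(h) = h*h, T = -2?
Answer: -6577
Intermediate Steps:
j(h) = h²
W(H) = H - 2*H² (W(H) = H + (H*H)*(-2) = H + H²*(-2) = H - 2*H²)
W(-8)*j(7) + 87 = -8*(1 - 2*(-8))*7² + 87 = -8*(1 + 16)*49 + 87 = -8*17*49 + 87 = -136*49 + 87 = -6664 + 87 = -6577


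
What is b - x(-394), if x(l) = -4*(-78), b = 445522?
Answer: 445210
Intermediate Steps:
x(l) = 312
b - x(-394) = 445522 - 1*312 = 445522 - 312 = 445210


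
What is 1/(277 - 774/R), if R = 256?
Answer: 128/35069 ≈ 0.0036499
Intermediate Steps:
1/(277 - 774/R) = 1/(277 - 774/256) = 1/(277 - 774*1/256) = 1/(277 - 387/128) = 1/(35069/128) = 128/35069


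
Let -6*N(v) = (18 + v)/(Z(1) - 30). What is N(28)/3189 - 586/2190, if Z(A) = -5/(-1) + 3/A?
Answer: -20547899/76823010 ≈ -0.26747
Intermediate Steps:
Z(A) = 5 + 3/A (Z(A) = -5*(-1) + 3/A = 5 + 3/A)
N(v) = 3/22 + v/132 (N(v) = -(18 + v)/(6*((5 + 3/1) - 30)) = -(18 + v)/(6*((5 + 3*1) - 30)) = -(18 + v)/(6*((5 + 3) - 30)) = -(18 + v)/(6*(8 - 30)) = -(18 + v)/(6*(-22)) = -(18 + v)*(-1)/(6*22) = -(-9/11 - v/22)/6 = 3/22 + v/132)
N(28)/3189 - 586/2190 = (3/22 + (1/132)*28)/3189 - 586/2190 = (3/22 + 7/33)*(1/3189) - 586*1/2190 = (23/66)*(1/3189) - 293/1095 = 23/210474 - 293/1095 = -20547899/76823010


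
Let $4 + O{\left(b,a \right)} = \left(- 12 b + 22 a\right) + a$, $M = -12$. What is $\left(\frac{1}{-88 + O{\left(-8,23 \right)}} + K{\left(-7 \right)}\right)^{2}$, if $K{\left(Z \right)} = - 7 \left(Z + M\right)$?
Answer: $\frac{5025392100}{284089} \approx 17690.0$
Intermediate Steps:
$O{\left(b,a \right)} = -4 - 12 b + 23 a$ ($O{\left(b,a \right)} = -4 + \left(\left(- 12 b + 22 a\right) + a\right) = -4 + \left(- 12 b + 23 a\right) = -4 - 12 b + 23 a$)
$K{\left(Z \right)} = 84 - 7 Z$ ($K{\left(Z \right)} = - 7 \left(Z - 12\right) = - 7 \left(-12 + Z\right) = 84 - 7 Z$)
$\left(\frac{1}{-88 + O{\left(-8,23 \right)}} + K{\left(-7 \right)}\right)^{2} = \left(\frac{1}{-88 - -621} + \left(84 - -49\right)\right)^{2} = \left(\frac{1}{-88 + \left(-4 + 96 + 529\right)} + \left(84 + 49\right)\right)^{2} = \left(\frac{1}{-88 + 621} + 133\right)^{2} = \left(\frac{1}{533} + 133\right)^{2} = \left(\frac{70890}{533}\right)^{2} = \frac{5025392100}{284089}$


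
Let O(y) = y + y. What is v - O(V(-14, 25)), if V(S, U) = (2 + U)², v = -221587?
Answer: -223045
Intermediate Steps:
O(y) = 2*y
v - O(V(-14, 25)) = -221587 - 2*(2 + 25)² = -221587 - 2*27² = -221587 - 2*729 = -221587 - 1*1458 = -221587 - 1458 = -223045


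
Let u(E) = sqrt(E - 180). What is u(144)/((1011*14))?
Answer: I/2359 ≈ 0.00042391*I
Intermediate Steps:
u(E) = sqrt(-180 + E)
u(144)/((1011*14)) = sqrt(-180 + 144)/((1011*14)) = sqrt(-36)/14154 = (6*I)*(1/14154) = I/2359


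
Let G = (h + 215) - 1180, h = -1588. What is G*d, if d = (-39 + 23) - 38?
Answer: 137862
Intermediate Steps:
G = -2553 (G = (-1588 + 215) - 1180 = -1373 - 1180 = -2553)
d = -54 (d = -16 - 38 = -54)
G*d = -2553*(-54) = 137862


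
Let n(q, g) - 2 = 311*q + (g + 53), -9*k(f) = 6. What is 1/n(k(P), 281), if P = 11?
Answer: 3/386 ≈ 0.0077720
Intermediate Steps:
k(f) = -⅔ (k(f) = -⅑*6 = -⅔)
n(q, g) = 55 + g + 311*q (n(q, g) = 2 + (311*q + (g + 53)) = 2 + (311*q + (53 + g)) = 2 + (53 + g + 311*q) = 55 + g + 311*q)
1/n(k(P), 281) = 1/(55 + 281 + 311*(-⅔)) = 1/(55 + 281 - 622/3) = 1/(386/3) = 3/386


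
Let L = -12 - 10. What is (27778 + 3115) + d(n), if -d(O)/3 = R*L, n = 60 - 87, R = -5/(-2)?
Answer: 31058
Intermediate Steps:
R = 5/2 (R = -5*(-½) = 5/2 ≈ 2.5000)
n = -27
L = -22
d(O) = 165 (d(O) = -15*(-22)/2 = -3*(-55) = 165)
(27778 + 3115) + d(n) = (27778 + 3115) + 165 = 30893 + 165 = 31058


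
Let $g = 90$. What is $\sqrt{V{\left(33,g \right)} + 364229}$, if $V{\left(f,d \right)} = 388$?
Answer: $3 \sqrt{40513} \approx 603.83$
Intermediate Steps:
$\sqrt{V{\left(33,g \right)} + 364229} = \sqrt{388 + 364229} = \sqrt{364617} = 3 \sqrt{40513}$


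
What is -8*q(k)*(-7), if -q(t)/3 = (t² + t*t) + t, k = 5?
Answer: -9240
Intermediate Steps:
q(t) = -6*t² - 3*t (q(t) = -3*((t² + t*t) + t) = -3*((t² + t²) + t) = -3*(2*t² + t) = -3*(t + 2*t²) = -6*t² - 3*t)
-8*q(k)*(-7) = -(-24)*5*(1 + 2*5)*(-7) = -(-24)*5*(1 + 10)*(-7) = -(-24)*5*11*(-7) = -8*(-165)*(-7) = 1320*(-7) = -9240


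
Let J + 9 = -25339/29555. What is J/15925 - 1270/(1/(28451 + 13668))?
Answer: -25176315778655084/470663375 ≈ -5.3491e+7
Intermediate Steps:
J = -291334/29555 (J = -9 - 25339/29555 = -291334/29555 ≈ -9.8573)
J/15925 - 1270/(1/(28451 + 13668)) = -291334/29555/15925 - 1270/(1/(28451 + 13668)) = -291334/29555*1/15925 - 1270/(1/42119) = -291334/470663375 - 1270/1/42119 = -291334/470663375 - 1270*42119 = -291334/470663375 - 53491130 = -25176315778655084/470663375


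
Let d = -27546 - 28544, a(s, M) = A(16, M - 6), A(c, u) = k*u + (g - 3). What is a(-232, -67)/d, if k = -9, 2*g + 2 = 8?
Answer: -657/56090 ≈ -0.011713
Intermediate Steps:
g = 3 (g = -1 + (½)*8 = -1 + 4 = 3)
A(c, u) = -9*u (A(c, u) = -9*u + (3 - 3) = -9*u + 0 = -9*u)
a(s, M) = 54 - 9*M (a(s, M) = -9*(M - 6) = -9*(-6 + M) = 54 - 9*M)
d = -56090
a(-232, -67)/d = (54 - 9*(-67))/(-56090) = (54 + 603)*(-1/56090) = 657*(-1/56090) = -657/56090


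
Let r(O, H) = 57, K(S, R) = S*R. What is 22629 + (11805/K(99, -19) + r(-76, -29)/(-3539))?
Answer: 50198725733/2218953 ≈ 22623.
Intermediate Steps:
K(S, R) = R*S
22629 + (11805/K(99, -19) + r(-76, -29)/(-3539)) = 22629 + (11805/((-19*99)) + 57/(-3539)) = 22629 + (11805/(-1881) + 57*(-1/3539)) = 22629 + (11805*(-1/1881) - 57/3539) = 22629 + (-3935/627 - 57/3539) = 22629 - 13961704/2218953 = 50198725733/2218953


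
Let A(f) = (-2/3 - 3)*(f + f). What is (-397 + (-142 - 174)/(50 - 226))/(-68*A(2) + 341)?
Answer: -52167/176660 ≈ -0.29530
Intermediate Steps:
A(f) = -22*f/3 (A(f) = (-2*1/3 - 3)*(2*f) = (-2/3 - 3)*(2*f) = -22*f/3)
(-397 + (-142 - 174)/(50 - 226))/(-68*A(2) + 341) = (-397 + (-142 - 174)/(50 - 226))/(-(-1496)*2/3 + 341) = (-397 - 316/(-176))/(-68*(-44/3) + 341) = (-397 - 316*(-1/176))/(2992/3 + 341) = (-397 + 79/44)/(4015/3) = -17389/44*3/4015 = -52167/176660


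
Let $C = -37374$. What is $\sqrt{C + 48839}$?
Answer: $\sqrt{11465} \approx 107.07$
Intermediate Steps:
$\sqrt{C + 48839} = \sqrt{-37374 + 48839} = \sqrt{11465}$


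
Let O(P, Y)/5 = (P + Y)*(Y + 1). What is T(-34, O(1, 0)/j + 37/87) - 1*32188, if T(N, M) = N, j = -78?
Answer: -32222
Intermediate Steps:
O(P, Y) = 5*(1 + Y)*(P + Y) (O(P, Y) = 5*((P + Y)*(Y + 1)) = 5*((P + Y)*(1 + Y)) = 5*((1 + Y)*(P + Y)) = 5*(1 + Y)*(P + Y))
T(-34, O(1, 0)/j + 37/87) - 1*32188 = -34 - 1*32188 = -34 - 32188 = -32222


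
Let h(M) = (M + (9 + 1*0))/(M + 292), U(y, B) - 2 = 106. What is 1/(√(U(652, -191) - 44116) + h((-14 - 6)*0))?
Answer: 2628/3752298193 - 170528*I*√11002/3752298193 ≈ 7.0037e-7 - 0.0047669*I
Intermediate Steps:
U(y, B) = 108 (U(y, B) = 2 + 106 = 108)
h(M) = (9 + M)/(292 + M) (h(M) = (M + (9 + 0))/(292 + M) = (M + 9)/(292 + M) = (9 + M)/(292 + M))
1/(√(U(652, -191) - 44116) + h((-14 - 6)*0)) = 1/(√(108 - 44116) + (9 + (-14 - 6)*0)/(292 + (-14 - 6)*0)) = 1/(√(-44008) + (9 - 20*0)/(292 - 20*0)) = 1/(2*I*√11002 + (9 + 0)/(292 + 0)) = 1/(2*I*√11002 + 9/292) = 1/(9/292 + 2*I*√11002)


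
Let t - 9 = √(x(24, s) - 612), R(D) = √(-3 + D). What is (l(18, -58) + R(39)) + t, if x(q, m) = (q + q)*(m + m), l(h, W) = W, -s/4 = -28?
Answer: -43 + 26*√15 ≈ 57.698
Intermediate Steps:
s = 112 (s = -4*(-28) = 112)
x(q, m) = 4*m*q (x(q, m) = (2*q)*(2*m) = 4*m*q)
t = 9 + 26*√15 (t = 9 + √(4*112*24 - 612) = 9 + √(10752 - 612) = 9 + √10140 = 9 + 26*√15 ≈ 109.70)
(l(18, -58) + R(39)) + t = (-58 + √(-3 + 39)) + (9 + 26*√15) = (-58 + √36) + (9 + 26*√15) = (-58 + 6) + (9 + 26*√15) = -52 + (9 + 26*√15) = -43 + 26*√15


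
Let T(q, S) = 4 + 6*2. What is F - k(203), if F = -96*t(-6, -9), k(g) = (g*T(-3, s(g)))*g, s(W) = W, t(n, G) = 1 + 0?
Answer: -659440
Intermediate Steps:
t(n, G) = 1
T(q, S) = 16 (T(q, S) = 4 + 12 = 16)
k(g) = 16*g² (k(g) = (g*16)*g = (16*g)*g = 16*g²)
F = -96 (F = -96*1 = -96)
F - k(203) = -96 - 16*203² = -96 - 16*41209 = -96 - 1*659344 = -96 - 659344 = -659440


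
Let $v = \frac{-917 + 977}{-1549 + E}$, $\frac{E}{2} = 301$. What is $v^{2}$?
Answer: $\frac{3600}{896809} \approx 0.0040142$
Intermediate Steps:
$E = 602$ ($E = 2 \cdot 301 = 602$)
$v = - \frac{60}{947}$ ($v = \frac{-917 + 977}{-1549 + 602} = \frac{60}{-947} = 60 \left(- \frac{1}{947}\right) = - \frac{60}{947} \approx -0.063358$)
$v^{2} = \left(- \frac{60}{947}\right)^{2} = \frac{3600}{896809}$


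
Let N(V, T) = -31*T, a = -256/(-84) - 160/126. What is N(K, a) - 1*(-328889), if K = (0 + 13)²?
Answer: 2959505/9 ≈ 3.2883e+5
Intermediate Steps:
a = 16/9 (a = -256*(-1/84) - 160*1/126 = 64/21 - 80/63 = 16/9 ≈ 1.7778)
K = 169 (K = 13² = 169)
N(K, a) - 1*(-328889) = -31*16/9 - 1*(-328889) = -496/9 + 328889 = 2959505/9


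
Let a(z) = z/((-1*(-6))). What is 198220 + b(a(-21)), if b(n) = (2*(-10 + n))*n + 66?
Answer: 396761/2 ≈ 1.9838e+5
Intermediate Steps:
a(z) = z/6
b(n) = 66 + n*(-20 + 2*n) (b(n) = (-20 + 2*n)*n + 66 = n*(-20 + 2*n) + 66 = 66 + n*(-20 + 2*n))
198220 + b(a(-21)) = 198220 + (66 - 10*(-21)/3 + 2*((1/6)*(-21))**2) = 198220 + (66 - 20*(-7/2) + 2*(-7/2)**2) = 198220 + (66 + 70 + 2*(49/4)) = 198220 + (66 + 70 + 49/2) = 198220 + 321/2 = 396761/2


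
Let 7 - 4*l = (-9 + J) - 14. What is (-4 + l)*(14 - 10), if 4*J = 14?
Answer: 21/2 ≈ 10.500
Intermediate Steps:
J = 7/2 (J = (¼)*14 = 7/2 ≈ 3.5000)
l = 53/8 (l = 7/4 - ((-9 + 7/2) - 14)/4 = 7/4 - (-11/2 - 14)/4 = 7/4 - ¼*(-39/2) = 7/4 + 39/8 = 53/8 ≈ 6.6250)
(-4 + l)*(14 - 10) = (-4 + 53/8)*(14 - 10) = (21/8)*4 = 21/2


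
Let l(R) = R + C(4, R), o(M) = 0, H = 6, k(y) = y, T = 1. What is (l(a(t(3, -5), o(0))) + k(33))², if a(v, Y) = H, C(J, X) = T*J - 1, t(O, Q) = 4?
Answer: 1764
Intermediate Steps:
C(J, X) = -1 + J (C(J, X) = 1*J - 1 = J - 1 = -1 + J)
a(v, Y) = 6
l(R) = 3 + R (l(R) = R + (-1 + 4) = R + 3 = 3 + R)
(l(a(t(3, -5), o(0))) + k(33))² = ((3 + 6) + 33)² = (9 + 33)² = 42² = 1764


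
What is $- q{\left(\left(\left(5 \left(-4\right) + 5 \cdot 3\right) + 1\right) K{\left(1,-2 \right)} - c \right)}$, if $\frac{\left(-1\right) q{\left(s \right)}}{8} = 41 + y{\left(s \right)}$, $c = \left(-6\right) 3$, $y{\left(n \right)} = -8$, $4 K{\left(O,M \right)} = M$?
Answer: $264$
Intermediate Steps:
$K{\left(O,M \right)} = \frac{M}{4}$
$c = -18$
$q{\left(s \right)} = -264$ ($q{\left(s \right)} = - 8 \left(41 - 8\right) = \left(-8\right) 33 = -264$)
$- q{\left(\left(\left(5 \left(-4\right) + 5 \cdot 3\right) + 1\right) K{\left(1,-2 \right)} - c \right)} = \left(-1\right) \left(-264\right) = 264$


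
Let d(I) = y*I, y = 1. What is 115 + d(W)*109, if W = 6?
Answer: 769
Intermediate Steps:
d(I) = I (d(I) = 1*I = I)
115 + d(W)*109 = 115 + 6*109 = 115 + 654 = 769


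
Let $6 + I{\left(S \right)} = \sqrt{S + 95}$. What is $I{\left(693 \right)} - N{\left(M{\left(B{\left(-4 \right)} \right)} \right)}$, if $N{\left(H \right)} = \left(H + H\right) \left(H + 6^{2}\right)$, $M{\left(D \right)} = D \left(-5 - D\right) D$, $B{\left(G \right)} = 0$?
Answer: $-6 + 2 \sqrt{197} \approx 22.071$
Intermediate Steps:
$M{\left(D \right)} = D^{2} \left(-5 - D\right)$
$N{\left(H \right)} = 2 H \left(36 + H\right)$ ($N{\left(H \right)} = 2 H \left(H + 36\right) = 2 H \left(36 + H\right)$)
$I{\left(S \right)} = -6 + \sqrt{95 + S}$ ($I{\left(S \right)} = -6 + \sqrt{S + 95} = -6 + \sqrt{95 + S}$)
$I{\left(693 \right)} - N{\left(M{\left(B{\left(-4 \right)} \right)} \right)} = \left(-6 + \sqrt{95 + 693}\right) - 2 \cdot 0^{2} \left(-5 - 0\right) \left(36 + 0^{2} \left(-5 - 0\right)\right) = \left(-6 + \sqrt{788}\right) - 2 \cdot 0 \left(-5 + 0\right) \left(36 + 0 \left(-5 + 0\right)\right) = \left(-6 + 2 \sqrt{197}\right) - 2 \cdot 0 \left(-5\right) \left(36 + 0 \left(-5\right)\right) = \left(-6 + 2 \sqrt{197}\right) - 2 \cdot 0 \left(36 + 0\right) = \left(-6 + 2 \sqrt{197}\right) - 2 \cdot 0 \cdot 36 = \left(-6 + 2 \sqrt{197}\right) - 0 = \left(-6 + 2 \sqrt{197}\right) + 0 = -6 + 2 \sqrt{197}$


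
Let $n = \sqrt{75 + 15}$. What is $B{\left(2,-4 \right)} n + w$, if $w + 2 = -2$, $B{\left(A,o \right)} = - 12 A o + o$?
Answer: $-4 + 276 \sqrt{10} \approx 868.79$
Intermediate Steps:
$n = 3 \sqrt{10}$ ($n = \sqrt{90} = 3 \sqrt{10} \approx 9.4868$)
$B{\left(A,o \right)} = o - 12 A o$ ($B{\left(A,o \right)} = - 12 A o + o = o - 12 A o$)
$w = -4$ ($w = -2 - 2 = -4$)
$B{\left(2,-4 \right)} n + w = - 4 \left(1 - 24\right) 3 \sqrt{10} - 4 = \left(-4\right) \left(-23\right) 3 \sqrt{10} - 4 = 92 \cdot 3 \sqrt{10} - 4 = 276 \sqrt{10} - 4 = -4 + 276 \sqrt{10}$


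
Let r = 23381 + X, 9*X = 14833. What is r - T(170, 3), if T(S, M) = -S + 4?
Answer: 226756/9 ≈ 25195.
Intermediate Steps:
X = 14833/9 (X = (⅑)*14833 = 14833/9 ≈ 1648.1)
T(S, M) = 4 - S
r = 225262/9 (r = 23381 + 14833/9 = 225262/9 ≈ 25029.)
r - T(170, 3) = 225262/9 - (4 - 1*170) = 225262/9 - (4 - 170) = 225262/9 - 1*(-166) = 225262/9 + 166 = 226756/9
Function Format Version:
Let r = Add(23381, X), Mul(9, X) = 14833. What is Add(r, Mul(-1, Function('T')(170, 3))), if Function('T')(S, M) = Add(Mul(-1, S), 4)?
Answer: Rational(226756, 9) ≈ 25195.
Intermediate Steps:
X = Rational(14833, 9) (X = Mul(Rational(1, 9), 14833) = Rational(14833, 9) ≈ 1648.1)
Function('T')(S, M) = Add(4, Mul(-1, S))
r = Rational(225262, 9) (r = Add(23381, Rational(14833, 9)) = Rational(225262, 9) ≈ 25029.)
Add(r, Mul(-1, Function('T')(170, 3))) = Add(Rational(225262, 9), Mul(-1, Add(4, Mul(-1, 170)))) = Add(Rational(225262, 9), Mul(-1, Add(4, -170))) = Add(Rational(225262, 9), Mul(-1, -166)) = Add(Rational(225262, 9), 166) = Rational(226756, 9)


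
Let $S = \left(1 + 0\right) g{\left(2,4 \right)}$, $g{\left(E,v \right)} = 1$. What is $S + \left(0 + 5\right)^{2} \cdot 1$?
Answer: $26$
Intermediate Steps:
$S = 1$ ($S = \left(1 + 0\right) 1 = 1 \cdot 1 = 1$)
$S + \left(0 + 5\right)^{2} \cdot 1 = 1 + \left(0 + 5\right)^{2} \cdot 1 = 1 + 5^{2} \cdot 1 = 1 + 25 \cdot 1 = 1 + 25 = 26$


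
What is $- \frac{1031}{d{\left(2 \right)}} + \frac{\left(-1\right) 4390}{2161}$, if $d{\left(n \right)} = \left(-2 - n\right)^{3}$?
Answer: $\frac{1947031}{138304} \approx 14.078$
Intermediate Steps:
$- \frac{1031}{d{\left(2 \right)}} + \frac{\left(-1\right) 4390}{2161} = - \frac{1031}{\left(-1\right) \left(2 + 2\right)^{3}} + \frac{\left(-1\right) 4390}{2161} = - \frac{1031}{\left(-1\right) 4^{3}} - \frac{4390}{2161} = - \frac{1031}{\left(-1\right) 64} - \frac{4390}{2161} = - \frac{1031}{-64} - \frac{4390}{2161} = \left(-1031\right) \left(- \frac{1}{64}\right) - \frac{4390}{2161} = \frac{1031}{64} - \frac{4390}{2161} = \frac{1947031}{138304}$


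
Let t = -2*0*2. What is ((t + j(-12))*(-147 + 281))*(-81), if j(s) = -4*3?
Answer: 130248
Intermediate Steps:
j(s) = -12
t = 0 (t = 0*2 = 0)
((t + j(-12))*(-147 + 281))*(-81) = ((0 - 12)*(-147 + 281))*(-81) = -12*134*(-81) = -1608*(-81) = 130248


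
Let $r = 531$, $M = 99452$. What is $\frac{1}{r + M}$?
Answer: $\frac{1}{99983} \approx 1.0002 \cdot 10^{-5}$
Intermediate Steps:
$\frac{1}{r + M} = \frac{1}{531 + 99452} = \frac{1}{99983}$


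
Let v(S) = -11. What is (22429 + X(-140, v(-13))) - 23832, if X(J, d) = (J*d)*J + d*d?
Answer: -216882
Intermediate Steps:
X(J, d) = d² + d*J² (X(J, d) = d*J² + d² = d² + d*J²)
(22429 + X(-140, v(-13))) - 23832 = (22429 - 11*(-11 + (-140)²)) - 23832 = (22429 - 11*(-11 + 19600)) - 23832 = (22429 - 11*19589) - 23832 = (22429 - 215479) - 23832 = -193050 - 23832 = -216882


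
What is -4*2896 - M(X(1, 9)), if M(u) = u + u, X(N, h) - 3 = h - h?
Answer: -11590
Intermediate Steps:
X(N, h) = 3 (X(N, h) = 3 + (h - h) = 3 + 0 = 3)
M(u) = 2*u
-4*2896 - M(X(1, 9)) = -4*2896 - 2*3 = -11584 - 1*6 = -11584 - 6 = -11590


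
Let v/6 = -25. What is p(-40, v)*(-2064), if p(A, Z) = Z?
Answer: 309600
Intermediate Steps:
v = -150 (v = 6*(-25) = -150)
p(-40, v)*(-2064) = -150*(-2064) = 309600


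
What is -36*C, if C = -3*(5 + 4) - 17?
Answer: 1584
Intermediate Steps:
C = -44 (C = -3*9 - 17 = -27 - 17 = -44)
-36*C = -36*(-44) = 1584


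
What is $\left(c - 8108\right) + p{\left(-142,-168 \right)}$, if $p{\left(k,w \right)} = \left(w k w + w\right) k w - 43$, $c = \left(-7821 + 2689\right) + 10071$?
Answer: $-95614278668$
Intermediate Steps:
$c = 4939$ ($c = -5132 + 10071 = 4939$)
$p{\left(k,w \right)} = -43 + k w \left(w + k w^{2}\right)$ ($p{\left(k,w \right)} = \left(k w w + w\right) k w - 43 = \left(k w^{2} + w\right) k w - 43 = \left(w + k w^{2}\right) k w - 43 = k \left(w + k w^{2}\right) w - 43 = k w \left(w + k w^{2}\right) - 43 = -43 + k w \left(w + k w^{2}\right)$)
$\left(c - 8108\right) + p{\left(-142,-168 \right)} = \left(4939 - 8108\right) - \left(43 + 4007808 - \left(-142\right)^{2} \left(-168\right)^{3}\right) = -3169 - 95614275499 = -95614278668$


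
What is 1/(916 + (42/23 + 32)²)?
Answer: 529/1089848 ≈ 0.00048539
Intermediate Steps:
1/(916 + (42/23 + 32)²) = 1/(916 + (778/23)²) = 1/(916 + 605284/529) = 1/(1089848/529) = 529/1089848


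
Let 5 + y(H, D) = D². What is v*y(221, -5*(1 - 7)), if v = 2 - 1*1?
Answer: 895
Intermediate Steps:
v = 1 (v = 2 - 1 = 1)
y(H, D) = -5 + D²
v*y(221, -5*(1 - 7)) = 1*(-5 + (-5*(1 - 7))²) = 1*(-5 + (-5*(-6))²) = 1*(-5 + 30²) = 1*(-5 + 900) = 1*895 = 895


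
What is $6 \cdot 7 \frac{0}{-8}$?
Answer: $0$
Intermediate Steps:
$6 \cdot 7 \frac{0}{-8} = 42 \cdot 0 \left(- \frac{1}{8}\right) = 42 \cdot 0 = 0$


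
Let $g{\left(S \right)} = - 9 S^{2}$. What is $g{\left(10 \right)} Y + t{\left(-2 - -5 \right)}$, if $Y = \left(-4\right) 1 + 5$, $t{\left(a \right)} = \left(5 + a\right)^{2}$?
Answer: $-836$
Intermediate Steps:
$Y = 1$ ($Y = -4 + 5 = 1$)
$g{\left(10 \right)} Y + t{\left(-2 - -5 \right)} = - 9 \cdot 10^{2} \cdot 1 + \left(5 - -3\right)^{2} = \left(-9\right) 100 \cdot 1 + \left(5 + \left(-2 + 5\right)\right)^{2} = \left(-900\right) 1 + \left(5 + 3\right)^{2} = -900 + 8^{2} = -900 + 64 = -836$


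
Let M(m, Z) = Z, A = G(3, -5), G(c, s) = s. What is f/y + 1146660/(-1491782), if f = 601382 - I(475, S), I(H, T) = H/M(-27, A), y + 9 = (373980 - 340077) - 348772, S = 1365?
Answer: -629165284747/234864666298 ≈ -2.6788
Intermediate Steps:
A = -5
y = -314878 (y = -9 + ((373980 - 340077) - 348772) = -9 + (33903 - 348772) = -9 - 314869 = -314878)
I(H, T) = -H/5 (I(H, T) = H/(-5) = H*(-⅕) = -H/5)
f = 601477 (f = 601382 - (-1)*475/5 = 601382 - 1*(-95) = 601382 + 95 = 601477)
f/y + 1146660/(-1491782) = 601477/(-314878) + 1146660/(-1491782) = 601477*(-1/314878) + 1146660*(-1/1491782) = -601477/314878 - 573330/745891 = -629165284747/234864666298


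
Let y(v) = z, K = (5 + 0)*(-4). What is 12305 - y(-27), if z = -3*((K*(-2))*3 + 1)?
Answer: 12668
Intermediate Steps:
K = -20 (K = 5*(-4) = -20)
z = -363 (z = -3*(-20*(-2)*3 + 1) = -3*(40*3 + 1) = -3*(120 + 1) = -3*121 = -363)
y(v) = -363
12305 - y(-27) = 12305 - 1*(-363) = 12305 + 363 = 12668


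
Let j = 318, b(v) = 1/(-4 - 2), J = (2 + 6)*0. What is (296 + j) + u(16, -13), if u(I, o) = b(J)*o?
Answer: 3697/6 ≈ 616.17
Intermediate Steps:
J = 0 (J = 8*0 = 0)
b(v) = -⅙ (b(v) = 1/(-6) = -⅙)
u(I, o) = -o/6
(296 + j) + u(16, -13) = (296 + 318) - ⅙*(-13) = 614 + 13/6 = 3697/6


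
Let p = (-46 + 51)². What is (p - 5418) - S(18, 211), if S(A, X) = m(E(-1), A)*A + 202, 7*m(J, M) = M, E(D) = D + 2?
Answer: -39489/7 ≈ -5641.3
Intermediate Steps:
E(D) = 2 + D
m(J, M) = M/7
S(A, X) = 202 + A²/7 (S(A, X) = (A/7)*A + 202 = A²/7 + 202 = 202 + A²/7)
p = 25 (p = 5² = 25)
(p - 5418) - S(18, 211) = (25 - 5418) - (202 + (⅐)*18²) = -5393 - (202 + (⅐)*324) = -5393 - (202 + 324/7) = -5393 - 1*1738/7 = -5393 - 1738/7 = -39489/7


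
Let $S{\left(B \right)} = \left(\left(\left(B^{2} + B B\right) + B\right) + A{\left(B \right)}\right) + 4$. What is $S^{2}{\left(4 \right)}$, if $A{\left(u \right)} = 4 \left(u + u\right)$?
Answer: $5184$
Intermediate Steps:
$A{\left(u \right)} = 8 u$ ($A{\left(u \right)} = 4 \cdot 2 u = 8 u$)
$S{\left(B \right)} = 4 + 2 B^{2} + 9 B$ ($S{\left(B \right)} = \left(\left(\left(B^{2} + B B\right) + B\right) + 8 B\right) + 4 = \left(\left(\left(B^{2} + B^{2}\right) + B\right) + 8 B\right) + 4 = \left(\left(2 B^{2} + B\right) + 8 B\right) + 4 = \left(\left(B + 2 B^{2}\right) + 8 B\right) + 4 = \left(2 B^{2} + 9 B\right) + 4 = 4 + 2 B^{2} + 9 B$)
$S^{2}{\left(4 \right)} = \left(4 + 2 \cdot 4^{2} + 9 \cdot 4\right)^{2} = \left(4 + 2 \cdot 16 + 36\right)^{2} = \left(4 + 32 + 36\right)^{2} = 72^{2} = 5184$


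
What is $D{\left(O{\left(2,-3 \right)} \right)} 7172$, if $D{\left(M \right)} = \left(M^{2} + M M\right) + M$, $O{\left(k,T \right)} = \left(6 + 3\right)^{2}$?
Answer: $94691916$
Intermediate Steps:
$O{\left(k,T \right)} = 81$ ($O{\left(k,T \right)} = 9^{2} = 81$)
$D{\left(M \right)} = M + 2 M^{2}$ ($D{\left(M \right)} = \left(M^{2} + M^{2}\right) + M = 2 M^{2} + M = M + 2 M^{2}$)
$D{\left(O{\left(2,-3 \right)} \right)} 7172 = 81 \left(1 + 2 \cdot 81\right) 7172 = 81 \left(1 + 162\right) 7172 = 81 \cdot 163 \cdot 7172 = 13203 \cdot 7172 = 94691916$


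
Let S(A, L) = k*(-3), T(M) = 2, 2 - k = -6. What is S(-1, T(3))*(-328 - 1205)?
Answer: 36792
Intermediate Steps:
k = 8 (k = 2 - 1*(-6) = 2 + 6 = 8)
S(A, L) = -24 (S(A, L) = 8*(-3) = -24)
S(-1, T(3))*(-328 - 1205) = -24*(-328 - 1205) = -24*(-1533) = 36792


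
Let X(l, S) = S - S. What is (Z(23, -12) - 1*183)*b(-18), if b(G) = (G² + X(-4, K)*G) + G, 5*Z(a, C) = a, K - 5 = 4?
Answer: -272952/5 ≈ -54590.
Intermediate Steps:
K = 9 (K = 5 + 4 = 9)
Z(a, C) = a/5
X(l, S) = 0
b(G) = G + G² (b(G) = (G² + 0*G) + G = (G² + 0) + G = G² + G = G + G²)
(Z(23, -12) - 1*183)*b(-18) = ((⅕)*23 - 1*183)*(-18*(1 - 18)) = (23/5 - 183)*(-18*(-17)) = -892/5*306 = -272952/5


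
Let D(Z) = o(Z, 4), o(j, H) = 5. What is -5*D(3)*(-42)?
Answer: 1050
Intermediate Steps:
D(Z) = 5
-5*D(3)*(-42) = -5*5*(-42) = -25*(-42) = 1050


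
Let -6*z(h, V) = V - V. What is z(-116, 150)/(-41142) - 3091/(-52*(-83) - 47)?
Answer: -3091/4269 ≈ -0.72406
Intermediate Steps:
z(h, V) = 0 (z(h, V) = -(V - V)/6 = -1/6*0 = 0)
z(-116, 150)/(-41142) - 3091/(-52*(-83) - 47) = 0/(-41142) - 3091/(-52*(-83) - 47) = 0*(-1/41142) - 3091/(4316 - 47) = 0 - 3091/4269 = -3091/4269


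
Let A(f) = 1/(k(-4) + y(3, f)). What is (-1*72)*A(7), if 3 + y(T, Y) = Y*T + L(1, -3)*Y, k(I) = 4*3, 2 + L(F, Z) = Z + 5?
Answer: -12/5 ≈ -2.4000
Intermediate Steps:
L(F, Z) = 3 + Z (L(F, Z) = -2 + (Z + 5) = -2 + (5 + Z) = 3 + Z)
k(I) = 12
y(T, Y) = -3 + T*Y (y(T, Y) = -3 + (Y*T + (3 - 3)*Y) = -3 + (T*Y + 0*Y) = -3 + (T*Y + 0) = -3 + T*Y)
A(f) = 1/(9 + 3*f) (A(f) = 1/(12 + (-3 + 3*f)) = 1/(9 + 3*f))
(-1*72)*A(7) = (-1*72)*(1/(3*(3 + 7))) = -24/10 = -72*1/30 = -12/5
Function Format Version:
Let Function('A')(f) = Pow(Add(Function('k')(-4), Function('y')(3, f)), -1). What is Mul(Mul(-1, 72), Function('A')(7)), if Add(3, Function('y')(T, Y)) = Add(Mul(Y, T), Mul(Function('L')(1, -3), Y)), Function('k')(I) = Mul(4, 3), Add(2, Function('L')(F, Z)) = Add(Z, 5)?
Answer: Rational(-12, 5) ≈ -2.4000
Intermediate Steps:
Function('L')(F, Z) = Add(3, Z) (Function('L')(F, Z) = Add(-2, Add(Z, 5)) = Add(-2, Add(5, Z)) = Add(3, Z))
Function('k')(I) = 12
Function('y')(T, Y) = Add(-3, Mul(T, Y)) (Function('y')(T, Y) = Add(-3, Add(Mul(Y, T), Mul(Add(3, -3), Y))) = Add(-3, Add(Mul(T, Y), Mul(0, Y))) = Add(-3, Add(Mul(T, Y), 0)) = Add(-3, Mul(T, Y)))
Function('A')(f) = Pow(Add(9, Mul(3, f)), -1) (Function('A')(f) = Pow(Add(12, Add(-3, Mul(3, f))), -1) = Pow(Add(9, Mul(3, f)), -1))
Mul(Mul(-1, 72), Function('A')(7)) = Mul(Mul(-1, 72), Mul(Rational(1, 3), Pow(Add(3, 7), -1))) = Mul(-72, Mul(Rational(1, 3), Pow(10, -1))) = Mul(-72, Mul(Rational(1, 3), Rational(1, 10))) = Mul(-72, Rational(1, 30)) = Rational(-12, 5)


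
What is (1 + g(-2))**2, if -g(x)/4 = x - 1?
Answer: 169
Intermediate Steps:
g(x) = 4 - 4*x (g(x) = -4*(x - 1) = -4*(-1 + x) = 4 - 4*x)
(1 + g(-2))**2 = (1 + (4 - 4*(-2)))**2 = (1 + (4 + 8))**2 = (1 + 12)**2 = 13**2 = 169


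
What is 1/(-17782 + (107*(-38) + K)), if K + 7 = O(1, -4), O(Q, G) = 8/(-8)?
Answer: -1/21856 ≈ -4.5754e-5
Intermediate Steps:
O(Q, G) = -1 (O(Q, G) = 8*(-⅛) = -1)
K = -8 (K = -7 - 1 = -8)
1/(-17782 + (107*(-38) + K)) = 1/(-17782 + (107*(-38) - 8)) = 1/(-17782 + (-4066 - 8)) = 1/(-17782 - 4074) = 1/(-21856) = -1/21856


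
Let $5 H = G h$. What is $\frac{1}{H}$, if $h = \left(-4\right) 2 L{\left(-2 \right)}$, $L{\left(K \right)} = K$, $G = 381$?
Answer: $\frac{5}{6096} \approx 0.00082021$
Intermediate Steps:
$h = 16$ ($h = \left(-4\right) 2 \left(-2\right) = \left(-8\right) \left(-2\right) = 16$)
$H = \frac{6096}{5}$ ($H = \frac{381 \cdot 16}{5} = \frac{1}{5} \cdot 6096 = \frac{6096}{5} \approx 1219.2$)
$\frac{1}{H} = \frac{1}{\frac{6096}{5}} = \frac{5}{6096}$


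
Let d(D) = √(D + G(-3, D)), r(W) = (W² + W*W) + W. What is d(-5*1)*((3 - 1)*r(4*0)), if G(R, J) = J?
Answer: 0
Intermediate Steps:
r(W) = W + 2*W² (r(W) = (W² + W²) + W = 2*W² + W = W + 2*W²)
d(D) = √2*√D (d(D) = √(D + D) = √(2*D) = √2*√D)
d(-5*1)*((3 - 1)*r(4*0)) = (√2*√(-5*1))*((3 - 1)*((4*0)*(1 + 2*(4*0)))) = (√2*√(-5))*(2*(0*(1 + 2*0))) = (√2*(I*√5))*(2*(0*(1 + 0))) = (I*√10)*(2*(0*1)) = (I*√10)*(2*0) = (I*√10)*0 = 0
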